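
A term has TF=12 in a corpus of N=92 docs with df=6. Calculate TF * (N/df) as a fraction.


TF * (N/df)
= 12 * (92/6)
= 12 * 46/3
= 184

184


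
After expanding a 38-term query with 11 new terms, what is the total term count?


Original terms: 38
Expansion terms: 11
Total = 38 + 11 = 49

49


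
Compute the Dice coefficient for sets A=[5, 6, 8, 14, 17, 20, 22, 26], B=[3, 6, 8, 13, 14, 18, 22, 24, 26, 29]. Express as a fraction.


A intersect B = [6, 8, 14, 22, 26]
|A intersect B| = 5
|A| = 8, |B| = 10
Dice = 2*5 / (8+10)
= 10 / 18 = 5/9

5/9


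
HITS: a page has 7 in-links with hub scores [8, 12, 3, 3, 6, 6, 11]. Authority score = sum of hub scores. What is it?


Authority = sum of hub scores of in-linkers
In-link 1: hub score = 8
In-link 2: hub score = 12
In-link 3: hub score = 3
In-link 4: hub score = 3
In-link 5: hub score = 6
In-link 6: hub score = 6
In-link 7: hub score = 11
Authority = 8 + 12 + 3 + 3 + 6 + 6 + 11 = 49

49


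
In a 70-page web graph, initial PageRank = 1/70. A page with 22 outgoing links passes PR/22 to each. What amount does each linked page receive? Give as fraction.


Initial PR = 1/70 = 1/70
Outlinks = 22
Contribution per link = PR / outlinks
= 1/70 / 22
= 1/1540

1/1540


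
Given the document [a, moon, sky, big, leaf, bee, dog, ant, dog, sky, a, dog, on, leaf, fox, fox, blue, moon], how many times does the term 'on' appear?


Document has 18 words
Scanning for 'on':
Found at positions: [12]
Count = 1

1


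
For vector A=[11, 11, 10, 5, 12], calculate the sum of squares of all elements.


|A|^2 = sum of squared components
A[0]^2 = 11^2 = 121
A[1]^2 = 11^2 = 121
A[2]^2 = 10^2 = 100
A[3]^2 = 5^2 = 25
A[4]^2 = 12^2 = 144
Sum = 121 + 121 + 100 + 25 + 144 = 511

511


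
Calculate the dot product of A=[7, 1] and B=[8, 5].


Dot product = sum of element-wise products
A[0]*B[0] = 7*8 = 56
A[1]*B[1] = 1*5 = 5
Sum = 56 + 5 = 61

61


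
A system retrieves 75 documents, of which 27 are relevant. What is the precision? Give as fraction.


Precision = relevant_retrieved / total_retrieved
= 27 / 75
= 27 / (27 + 48)
= 9/25

9/25


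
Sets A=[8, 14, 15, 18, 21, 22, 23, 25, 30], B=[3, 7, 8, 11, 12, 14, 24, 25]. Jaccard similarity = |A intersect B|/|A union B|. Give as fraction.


A intersect B = [8, 14, 25]
|A intersect B| = 3
A union B = [3, 7, 8, 11, 12, 14, 15, 18, 21, 22, 23, 24, 25, 30]
|A union B| = 14
Jaccard = 3/14 = 3/14

3/14


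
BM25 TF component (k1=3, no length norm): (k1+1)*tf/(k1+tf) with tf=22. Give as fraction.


BM25 TF component = (k1+1)*tf / (k1+tf)
k1 = 3, tf = 22
Numerator = (3+1)*22 = 88
Denominator = 3 + 22 = 25
= 88/25 = 88/25

88/25


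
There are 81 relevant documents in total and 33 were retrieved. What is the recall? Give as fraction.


Recall = retrieved_relevant / total_relevant
= 33 / 81
= 33 / (33 + 48)
= 11/27

11/27


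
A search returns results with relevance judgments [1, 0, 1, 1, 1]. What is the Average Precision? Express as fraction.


Computing P@k for each relevant position:
Position 1: relevant, P@1 = 1/1 = 1
Position 2: not relevant
Position 3: relevant, P@3 = 2/3 = 2/3
Position 4: relevant, P@4 = 3/4 = 3/4
Position 5: relevant, P@5 = 4/5 = 4/5
Sum of P@k = 1 + 2/3 + 3/4 + 4/5 = 193/60
AP = 193/60 / 4 = 193/240

193/240


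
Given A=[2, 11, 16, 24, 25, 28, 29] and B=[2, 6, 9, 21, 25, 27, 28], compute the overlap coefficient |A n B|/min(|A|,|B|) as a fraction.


A intersect B = [2, 25, 28]
|A intersect B| = 3
min(|A|, |B|) = min(7, 7) = 7
Overlap = 3 / 7 = 3/7

3/7


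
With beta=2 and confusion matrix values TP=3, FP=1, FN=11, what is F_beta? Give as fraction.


P = TP/(TP+FP) = 3/4 = 3/4
R = TP/(TP+FN) = 3/14 = 3/14
beta^2 = 2^2 = 4
(1 + beta^2) = 5
Numerator = (1+beta^2)*P*R = 45/56
Denominator = beta^2*P + R = 3 + 3/14 = 45/14
F_beta = 1/4

1/4


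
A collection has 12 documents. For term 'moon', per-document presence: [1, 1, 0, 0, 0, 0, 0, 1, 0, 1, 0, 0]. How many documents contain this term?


Checking each document for 'moon':
Doc 1: present
Doc 2: present
Doc 3: absent
Doc 4: absent
Doc 5: absent
Doc 6: absent
Doc 7: absent
Doc 8: present
Doc 9: absent
Doc 10: present
Doc 11: absent
Doc 12: absent
df = sum of presences = 1 + 1 + 0 + 0 + 0 + 0 + 0 + 1 + 0 + 1 + 0 + 0 = 4

4


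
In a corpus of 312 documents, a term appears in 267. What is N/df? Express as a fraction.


IDF ratio = N / df
= 312 / 267
= 104/89

104/89


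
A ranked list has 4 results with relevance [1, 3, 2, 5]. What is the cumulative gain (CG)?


Cumulative Gain = sum of relevance scores
Position 1: rel=1, running sum=1
Position 2: rel=3, running sum=4
Position 3: rel=2, running sum=6
Position 4: rel=5, running sum=11
CG = 11

11


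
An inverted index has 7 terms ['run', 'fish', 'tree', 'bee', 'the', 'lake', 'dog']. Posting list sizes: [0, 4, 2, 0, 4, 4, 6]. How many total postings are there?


Summing posting list sizes:
'run': 0 postings
'fish': 4 postings
'tree': 2 postings
'bee': 0 postings
'the': 4 postings
'lake': 4 postings
'dog': 6 postings
Total = 0 + 4 + 2 + 0 + 4 + 4 + 6 = 20

20


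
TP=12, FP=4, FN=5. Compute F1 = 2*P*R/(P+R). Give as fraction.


F1 = 2 * P * R / (P + R)
P = TP/(TP+FP) = 12/16 = 3/4
R = TP/(TP+FN) = 12/17 = 12/17
2 * P * R = 2 * 3/4 * 12/17 = 18/17
P + R = 3/4 + 12/17 = 99/68
F1 = 18/17 / 99/68 = 8/11

8/11


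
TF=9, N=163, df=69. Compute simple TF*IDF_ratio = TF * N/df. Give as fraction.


TF * (N/df)
= 9 * (163/69)
= 9 * 163/69
= 489/23

489/23


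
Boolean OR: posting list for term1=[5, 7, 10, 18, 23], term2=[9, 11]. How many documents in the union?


Boolean OR: find union of posting lists
term1 docs: [5, 7, 10, 18, 23]
term2 docs: [9, 11]
Union: [5, 7, 9, 10, 11, 18, 23]
|union| = 7

7


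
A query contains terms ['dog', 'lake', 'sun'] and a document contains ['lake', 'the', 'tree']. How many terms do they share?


Query terms: ['dog', 'lake', 'sun']
Document terms: ['lake', 'the', 'tree']
Common terms: ['lake']
Overlap count = 1

1


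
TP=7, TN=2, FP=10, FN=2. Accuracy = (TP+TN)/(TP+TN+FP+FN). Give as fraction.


Accuracy = (TP + TN) / (TP + TN + FP + FN)
TP + TN = 7 + 2 = 9
Total = 7 + 2 + 10 + 2 = 21
Accuracy = 9 / 21 = 3/7

3/7


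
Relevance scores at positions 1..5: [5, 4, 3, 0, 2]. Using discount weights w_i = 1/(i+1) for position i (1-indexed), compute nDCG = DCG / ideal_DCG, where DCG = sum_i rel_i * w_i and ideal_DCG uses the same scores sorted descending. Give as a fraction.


Position discount weights w_i = 1/(i+1) for i=1..5:
Weights = [1/2, 1/3, 1/4, 1/5, 1/6]
Actual relevance: [5, 4, 3, 0, 2]
DCG = 5/2 + 4/3 + 3/4 + 0/5 + 2/6 = 59/12
Ideal relevance (sorted desc): [5, 4, 3, 2, 0]
Ideal DCG = 5/2 + 4/3 + 3/4 + 2/5 + 0/6 = 299/60
nDCG = DCG / ideal_DCG = 59/12 / 299/60 = 295/299

295/299


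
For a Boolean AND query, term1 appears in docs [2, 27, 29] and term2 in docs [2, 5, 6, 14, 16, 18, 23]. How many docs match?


Boolean AND: find intersection of posting lists
term1 docs: [2, 27, 29]
term2 docs: [2, 5, 6, 14, 16, 18, 23]
Intersection: [2]
|intersection| = 1

1


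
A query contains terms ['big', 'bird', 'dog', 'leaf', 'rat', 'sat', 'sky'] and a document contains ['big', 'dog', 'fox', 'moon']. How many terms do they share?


Query terms: ['big', 'bird', 'dog', 'leaf', 'rat', 'sat', 'sky']
Document terms: ['big', 'dog', 'fox', 'moon']
Common terms: ['big', 'dog']
Overlap count = 2

2


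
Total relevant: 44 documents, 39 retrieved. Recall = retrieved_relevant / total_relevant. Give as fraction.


Recall = retrieved_relevant / total_relevant
= 39 / 44
= 39 / (39 + 5)
= 39/44

39/44


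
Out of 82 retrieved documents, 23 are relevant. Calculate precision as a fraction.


Precision = relevant_retrieved / total_retrieved
= 23 / 82
= 23 / (23 + 59)
= 23/82

23/82


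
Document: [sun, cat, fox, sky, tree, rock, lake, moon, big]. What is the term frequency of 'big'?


Document has 9 words
Scanning for 'big':
Found at positions: [8]
Count = 1

1


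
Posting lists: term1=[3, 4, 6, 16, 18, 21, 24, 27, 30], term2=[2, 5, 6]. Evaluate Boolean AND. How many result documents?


Boolean AND: find intersection of posting lists
term1 docs: [3, 4, 6, 16, 18, 21, 24, 27, 30]
term2 docs: [2, 5, 6]
Intersection: [6]
|intersection| = 1

1


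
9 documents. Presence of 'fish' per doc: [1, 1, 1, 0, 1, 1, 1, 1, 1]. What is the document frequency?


Checking each document for 'fish':
Doc 1: present
Doc 2: present
Doc 3: present
Doc 4: absent
Doc 5: present
Doc 6: present
Doc 7: present
Doc 8: present
Doc 9: present
df = sum of presences = 1 + 1 + 1 + 0 + 1 + 1 + 1 + 1 + 1 = 8

8


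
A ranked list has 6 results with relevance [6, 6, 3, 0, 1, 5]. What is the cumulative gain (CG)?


Cumulative Gain = sum of relevance scores
Position 1: rel=6, running sum=6
Position 2: rel=6, running sum=12
Position 3: rel=3, running sum=15
Position 4: rel=0, running sum=15
Position 5: rel=1, running sum=16
Position 6: rel=5, running sum=21
CG = 21

21


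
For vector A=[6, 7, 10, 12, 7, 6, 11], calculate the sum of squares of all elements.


|A|^2 = sum of squared components
A[0]^2 = 6^2 = 36
A[1]^2 = 7^2 = 49
A[2]^2 = 10^2 = 100
A[3]^2 = 12^2 = 144
A[4]^2 = 7^2 = 49
A[5]^2 = 6^2 = 36
A[6]^2 = 11^2 = 121
Sum = 36 + 49 + 100 + 144 + 49 + 36 + 121 = 535

535


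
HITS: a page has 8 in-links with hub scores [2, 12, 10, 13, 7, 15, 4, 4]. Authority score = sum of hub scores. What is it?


Authority = sum of hub scores of in-linkers
In-link 1: hub score = 2
In-link 2: hub score = 12
In-link 3: hub score = 10
In-link 4: hub score = 13
In-link 5: hub score = 7
In-link 6: hub score = 15
In-link 7: hub score = 4
In-link 8: hub score = 4
Authority = 2 + 12 + 10 + 13 + 7 + 15 + 4 + 4 = 67

67


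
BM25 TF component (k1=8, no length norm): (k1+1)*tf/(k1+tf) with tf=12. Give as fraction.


BM25 TF component = (k1+1)*tf / (k1+tf)
k1 = 8, tf = 12
Numerator = (8+1)*12 = 108
Denominator = 8 + 12 = 20
= 108/20 = 27/5

27/5


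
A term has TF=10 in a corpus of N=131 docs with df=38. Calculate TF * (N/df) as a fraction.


TF * (N/df)
= 10 * (131/38)
= 10 * 131/38
= 655/19

655/19


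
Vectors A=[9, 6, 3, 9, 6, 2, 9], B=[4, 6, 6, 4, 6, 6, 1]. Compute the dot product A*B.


Dot product = sum of element-wise products
A[0]*B[0] = 9*4 = 36
A[1]*B[1] = 6*6 = 36
A[2]*B[2] = 3*6 = 18
A[3]*B[3] = 9*4 = 36
A[4]*B[4] = 6*6 = 36
A[5]*B[5] = 2*6 = 12
A[6]*B[6] = 9*1 = 9
Sum = 36 + 36 + 18 + 36 + 36 + 12 + 9 = 183

183


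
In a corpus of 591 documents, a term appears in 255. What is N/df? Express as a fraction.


IDF ratio = N / df
= 591 / 255
= 197/85

197/85


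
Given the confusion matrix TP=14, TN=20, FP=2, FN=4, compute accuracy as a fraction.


Accuracy = (TP + TN) / (TP + TN + FP + FN)
TP + TN = 14 + 20 = 34
Total = 14 + 20 + 2 + 4 = 40
Accuracy = 34 / 40 = 17/20

17/20


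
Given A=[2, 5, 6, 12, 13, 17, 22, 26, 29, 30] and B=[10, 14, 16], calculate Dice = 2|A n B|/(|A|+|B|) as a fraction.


A intersect B = []
|A intersect B| = 0
|A| = 10, |B| = 3
Dice = 2*0 / (10+3)
= 0 / 13 = 0

0


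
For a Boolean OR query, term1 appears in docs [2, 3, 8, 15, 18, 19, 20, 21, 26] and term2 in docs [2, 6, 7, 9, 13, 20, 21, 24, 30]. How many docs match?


Boolean OR: find union of posting lists
term1 docs: [2, 3, 8, 15, 18, 19, 20, 21, 26]
term2 docs: [2, 6, 7, 9, 13, 20, 21, 24, 30]
Union: [2, 3, 6, 7, 8, 9, 13, 15, 18, 19, 20, 21, 24, 26, 30]
|union| = 15

15


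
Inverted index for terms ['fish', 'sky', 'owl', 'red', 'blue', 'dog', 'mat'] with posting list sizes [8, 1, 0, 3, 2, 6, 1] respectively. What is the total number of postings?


Summing posting list sizes:
'fish': 8 postings
'sky': 1 postings
'owl': 0 postings
'red': 3 postings
'blue': 2 postings
'dog': 6 postings
'mat': 1 postings
Total = 8 + 1 + 0 + 3 + 2 + 6 + 1 = 21

21


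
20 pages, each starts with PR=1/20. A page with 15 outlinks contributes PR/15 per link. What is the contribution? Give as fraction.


Initial PR = 1/20 = 1/20
Outlinks = 15
Contribution per link = PR / outlinks
= 1/20 / 15
= 1/300

1/300


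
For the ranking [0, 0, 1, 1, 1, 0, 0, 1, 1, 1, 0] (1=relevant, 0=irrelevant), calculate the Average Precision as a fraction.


Computing P@k for each relevant position:
Position 1: not relevant
Position 2: not relevant
Position 3: relevant, P@3 = 1/3 = 1/3
Position 4: relevant, P@4 = 2/4 = 1/2
Position 5: relevant, P@5 = 3/5 = 3/5
Position 6: not relevant
Position 7: not relevant
Position 8: relevant, P@8 = 4/8 = 1/2
Position 9: relevant, P@9 = 5/9 = 5/9
Position 10: relevant, P@10 = 6/10 = 3/5
Position 11: not relevant
Sum of P@k = 1/3 + 1/2 + 3/5 + 1/2 + 5/9 + 3/5 = 139/45
AP = 139/45 / 6 = 139/270

139/270


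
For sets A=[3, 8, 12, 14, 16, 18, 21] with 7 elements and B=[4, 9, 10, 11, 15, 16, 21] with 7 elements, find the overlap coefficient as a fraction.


A intersect B = [16, 21]
|A intersect B| = 2
min(|A|, |B|) = min(7, 7) = 7
Overlap = 2 / 7 = 2/7

2/7


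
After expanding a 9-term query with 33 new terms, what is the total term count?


Original terms: 9
Expansion terms: 33
Total = 9 + 33 = 42

42


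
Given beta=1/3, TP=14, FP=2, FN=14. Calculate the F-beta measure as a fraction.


P = TP/(TP+FP) = 14/16 = 7/8
R = TP/(TP+FN) = 14/28 = 1/2
beta^2 = 1/3^2 = 1/9
(1 + beta^2) = 10/9
Numerator = (1+beta^2)*P*R = 35/72
Denominator = beta^2*P + R = 7/72 + 1/2 = 43/72
F_beta = 35/43

35/43


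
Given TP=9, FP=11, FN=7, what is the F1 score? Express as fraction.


F1 = 2 * P * R / (P + R)
P = TP/(TP+FP) = 9/20 = 9/20
R = TP/(TP+FN) = 9/16 = 9/16
2 * P * R = 2 * 9/20 * 9/16 = 81/160
P + R = 9/20 + 9/16 = 81/80
F1 = 81/160 / 81/80 = 1/2

1/2


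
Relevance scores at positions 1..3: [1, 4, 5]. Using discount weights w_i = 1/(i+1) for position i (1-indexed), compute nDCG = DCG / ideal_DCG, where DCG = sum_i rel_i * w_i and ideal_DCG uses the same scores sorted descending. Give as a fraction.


Position discount weights w_i = 1/(i+1) for i=1..3:
Weights = [1/2, 1/3, 1/4]
Actual relevance: [1, 4, 5]
DCG = 1/2 + 4/3 + 5/4 = 37/12
Ideal relevance (sorted desc): [5, 4, 1]
Ideal DCG = 5/2 + 4/3 + 1/4 = 49/12
nDCG = DCG / ideal_DCG = 37/12 / 49/12 = 37/49

37/49


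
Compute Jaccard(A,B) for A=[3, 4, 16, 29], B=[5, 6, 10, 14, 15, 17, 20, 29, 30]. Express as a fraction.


A intersect B = [29]
|A intersect B| = 1
A union B = [3, 4, 5, 6, 10, 14, 15, 16, 17, 20, 29, 30]
|A union B| = 12
Jaccard = 1/12 = 1/12

1/12


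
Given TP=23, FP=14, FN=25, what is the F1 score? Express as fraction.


F1 = 2 * P * R / (P + R)
P = TP/(TP+FP) = 23/37 = 23/37
R = TP/(TP+FN) = 23/48 = 23/48
2 * P * R = 2 * 23/37 * 23/48 = 529/888
P + R = 23/37 + 23/48 = 1955/1776
F1 = 529/888 / 1955/1776 = 46/85

46/85


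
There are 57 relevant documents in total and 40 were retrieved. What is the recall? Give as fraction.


Recall = retrieved_relevant / total_relevant
= 40 / 57
= 40 / (40 + 17)
= 40/57

40/57


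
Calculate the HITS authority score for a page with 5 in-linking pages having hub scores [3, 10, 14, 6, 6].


Authority = sum of hub scores of in-linkers
In-link 1: hub score = 3
In-link 2: hub score = 10
In-link 3: hub score = 14
In-link 4: hub score = 6
In-link 5: hub score = 6
Authority = 3 + 10 + 14 + 6 + 6 = 39

39


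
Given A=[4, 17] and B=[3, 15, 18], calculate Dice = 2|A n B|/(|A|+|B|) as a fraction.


A intersect B = []
|A intersect B| = 0
|A| = 2, |B| = 3
Dice = 2*0 / (2+3)
= 0 / 5 = 0

0


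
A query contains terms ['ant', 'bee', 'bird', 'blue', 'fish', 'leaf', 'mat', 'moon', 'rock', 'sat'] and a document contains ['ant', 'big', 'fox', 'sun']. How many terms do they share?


Query terms: ['ant', 'bee', 'bird', 'blue', 'fish', 'leaf', 'mat', 'moon', 'rock', 'sat']
Document terms: ['ant', 'big', 'fox', 'sun']
Common terms: ['ant']
Overlap count = 1

1


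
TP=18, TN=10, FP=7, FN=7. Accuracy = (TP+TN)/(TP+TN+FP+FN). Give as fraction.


Accuracy = (TP + TN) / (TP + TN + FP + FN)
TP + TN = 18 + 10 = 28
Total = 18 + 10 + 7 + 7 = 42
Accuracy = 28 / 42 = 2/3

2/3


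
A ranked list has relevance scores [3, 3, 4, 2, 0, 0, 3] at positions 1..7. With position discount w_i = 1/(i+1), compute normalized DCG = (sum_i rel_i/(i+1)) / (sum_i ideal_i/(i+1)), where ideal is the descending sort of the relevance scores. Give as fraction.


Position discount weights w_i = 1/(i+1) for i=1..7:
Weights = [1/2, 1/3, 1/4, 1/5, 1/6, 1/7, 1/8]
Actual relevance: [3, 3, 4, 2, 0, 0, 3]
DCG = 3/2 + 3/3 + 4/4 + 2/5 + 0/6 + 0/7 + 3/8 = 171/40
Ideal relevance (sorted desc): [4, 3, 3, 3, 2, 0, 0]
Ideal DCG = 4/2 + 3/3 + 3/4 + 3/5 + 2/6 + 0/7 + 0/8 = 281/60
nDCG = DCG / ideal_DCG = 171/40 / 281/60 = 513/562

513/562


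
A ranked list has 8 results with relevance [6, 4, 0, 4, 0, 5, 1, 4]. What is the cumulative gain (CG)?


Cumulative Gain = sum of relevance scores
Position 1: rel=6, running sum=6
Position 2: rel=4, running sum=10
Position 3: rel=0, running sum=10
Position 4: rel=4, running sum=14
Position 5: rel=0, running sum=14
Position 6: rel=5, running sum=19
Position 7: rel=1, running sum=20
Position 8: rel=4, running sum=24
CG = 24

24


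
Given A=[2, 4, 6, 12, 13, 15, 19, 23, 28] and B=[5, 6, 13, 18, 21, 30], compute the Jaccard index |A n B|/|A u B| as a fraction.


A intersect B = [6, 13]
|A intersect B| = 2
A union B = [2, 4, 5, 6, 12, 13, 15, 18, 19, 21, 23, 28, 30]
|A union B| = 13
Jaccard = 2/13 = 2/13

2/13


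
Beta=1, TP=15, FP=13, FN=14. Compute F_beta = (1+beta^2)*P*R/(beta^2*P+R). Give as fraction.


P = TP/(TP+FP) = 15/28 = 15/28
R = TP/(TP+FN) = 15/29 = 15/29
beta^2 = 1^2 = 1
(1 + beta^2) = 2
Numerator = (1+beta^2)*P*R = 225/406
Denominator = beta^2*P + R = 15/28 + 15/29 = 855/812
F_beta = 10/19

10/19


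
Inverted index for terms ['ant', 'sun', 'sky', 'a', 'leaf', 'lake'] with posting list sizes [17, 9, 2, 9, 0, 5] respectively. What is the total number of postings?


Summing posting list sizes:
'ant': 17 postings
'sun': 9 postings
'sky': 2 postings
'a': 9 postings
'leaf': 0 postings
'lake': 5 postings
Total = 17 + 9 + 2 + 9 + 0 + 5 = 42

42


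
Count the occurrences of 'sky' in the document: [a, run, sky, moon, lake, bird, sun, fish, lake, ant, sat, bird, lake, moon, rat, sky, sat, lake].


Document has 18 words
Scanning for 'sky':
Found at positions: [2, 15]
Count = 2

2


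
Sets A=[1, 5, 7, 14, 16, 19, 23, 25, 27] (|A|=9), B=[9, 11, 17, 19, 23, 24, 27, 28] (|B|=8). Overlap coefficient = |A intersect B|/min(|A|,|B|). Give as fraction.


A intersect B = [19, 23, 27]
|A intersect B| = 3
min(|A|, |B|) = min(9, 8) = 8
Overlap = 3 / 8 = 3/8

3/8


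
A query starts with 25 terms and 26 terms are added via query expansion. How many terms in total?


Original terms: 25
Expansion terms: 26
Total = 25 + 26 = 51

51


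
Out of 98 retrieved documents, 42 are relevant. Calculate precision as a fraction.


Precision = relevant_retrieved / total_retrieved
= 42 / 98
= 42 / (42 + 56)
= 3/7

3/7


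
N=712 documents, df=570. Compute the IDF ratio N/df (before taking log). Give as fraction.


IDF ratio = N / df
= 712 / 570
= 356/285

356/285


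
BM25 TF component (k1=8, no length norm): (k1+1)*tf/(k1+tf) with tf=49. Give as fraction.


BM25 TF component = (k1+1)*tf / (k1+tf)
k1 = 8, tf = 49
Numerator = (8+1)*49 = 441
Denominator = 8 + 49 = 57
= 441/57 = 147/19

147/19


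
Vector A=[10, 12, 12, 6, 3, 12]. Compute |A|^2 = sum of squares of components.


|A|^2 = sum of squared components
A[0]^2 = 10^2 = 100
A[1]^2 = 12^2 = 144
A[2]^2 = 12^2 = 144
A[3]^2 = 6^2 = 36
A[4]^2 = 3^2 = 9
A[5]^2 = 12^2 = 144
Sum = 100 + 144 + 144 + 36 + 9 + 144 = 577

577


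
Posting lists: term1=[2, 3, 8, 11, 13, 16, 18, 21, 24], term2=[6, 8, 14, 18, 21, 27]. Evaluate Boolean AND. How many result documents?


Boolean AND: find intersection of posting lists
term1 docs: [2, 3, 8, 11, 13, 16, 18, 21, 24]
term2 docs: [6, 8, 14, 18, 21, 27]
Intersection: [8, 18, 21]
|intersection| = 3

3


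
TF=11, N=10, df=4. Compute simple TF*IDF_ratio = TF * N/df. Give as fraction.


TF * (N/df)
= 11 * (10/4)
= 11 * 5/2
= 55/2

55/2


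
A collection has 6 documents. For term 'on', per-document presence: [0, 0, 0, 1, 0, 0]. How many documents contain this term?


Checking each document for 'on':
Doc 1: absent
Doc 2: absent
Doc 3: absent
Doc 4: present
Doc 5: absent
Doc 6: absent
df = sum of presences = 0 + 0 + 0 + 1 + 0 + 0 = 1

1


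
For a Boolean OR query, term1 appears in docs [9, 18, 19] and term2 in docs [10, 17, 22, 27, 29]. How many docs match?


Boolean OR: find union of posting lists
term1 docs: [9, 18, 19]
term2 docs: [10, 17, 22, 27, 29]
Union: [9, 10, 17, 18, 19, 22, 27, 29]
|union| = 8

8


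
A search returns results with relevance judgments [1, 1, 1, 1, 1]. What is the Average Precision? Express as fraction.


Computing P@k for each relevant position:
Position 1: relevant, P@1 = 1/1 = 1
Position 2: relevant, P@2 = 2/2 = 1
Position 3: relevant, P@3 = 3/3 = 1
Position 4: relevant, P@4 = 4/4 = 1
Position 5: relevant, P@5 = 5/5 = 1
Sum of P@k = 1 + 1 + 1 + 1 + 1 = 5
AP = 5 / 5 = 1

1


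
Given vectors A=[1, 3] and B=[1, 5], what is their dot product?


Dot product = sum of element-wise products
A[0]*B[0] = 1*1 = 1
A[1]*B[1] = 3*5 = 15
Sum = 1 + 15 = 16

16


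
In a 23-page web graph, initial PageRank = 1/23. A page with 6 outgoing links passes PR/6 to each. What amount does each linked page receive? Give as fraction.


Initial PR = 1/23 = 1/23
Outlinks = 6
Contribution per link = PR / outlinks
= 1/23 / 6
= 1/138

1/138


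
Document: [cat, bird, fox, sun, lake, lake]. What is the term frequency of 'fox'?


Document has 6 words
Scanning for 'fox':
Found at positions: [2]
Count = 1

1


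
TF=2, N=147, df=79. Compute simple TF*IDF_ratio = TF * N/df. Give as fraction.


TF * (N/df)
= 2 * (147/79)
= 2 * 147/79
= 294/79

294/79


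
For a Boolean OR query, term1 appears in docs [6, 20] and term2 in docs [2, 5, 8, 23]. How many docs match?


Boolean OR: find union of posting lists
term1 docs: [6, 20]
term2 docs: [2, 5, 8, 23]
Union: [2, 5, 6, 8, 20, 23]
|union| = 6

6


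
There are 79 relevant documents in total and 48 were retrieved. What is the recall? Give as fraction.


Recall = retrieved_relevant / total_relevant
= 48 / 79
= 48 / (48 + 31)
= 48/79

48/79


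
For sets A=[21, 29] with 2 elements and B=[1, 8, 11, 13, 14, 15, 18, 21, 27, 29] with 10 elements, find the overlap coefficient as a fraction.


A intersect B = [21, 29]
|A intersect B| = 2
min(|A|, |B|) = min(2, 10) = 2
Overlap = 2 / 2 = 1

1


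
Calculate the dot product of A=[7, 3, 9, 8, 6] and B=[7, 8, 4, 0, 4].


Dot product = sum of element-wise products
A[0]*B[0] = 7*7 = 49
A[1]*B[1] = 3*8 = 24
A[2]*B[2] = 9*4 = 36
A[3]*B[3] = 8*0 = 0
A[4]*B[4] = 6*4 = 24
Sum = 49 + 24 + 36 + 0 + 24 = 133

133


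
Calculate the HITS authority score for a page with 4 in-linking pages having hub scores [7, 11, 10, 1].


Authority = sum of hub scores of in-linkers
In-link 1: hub score = 7
In-link 2: hub score = 11
In-link 3: hub score = 10
In-link 4: hub score = 1
Authority = 7 + 11 + 10 + 1 = 29

29


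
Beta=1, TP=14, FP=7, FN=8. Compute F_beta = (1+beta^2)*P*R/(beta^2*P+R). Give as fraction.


P = TP/(TP+FP) = 14/21 = 2/3
R = TP/(TP+FN) = 14/22 = 7/11
beta^2 = 1^2 = 1
(1 + beta^2) = 2
Numerator = (1+beta^2)*P*R = 28/33
Denominator = beta^2*P + R = 2/3 + 7/11 = 43/33
F_beta = 28/43

28/43


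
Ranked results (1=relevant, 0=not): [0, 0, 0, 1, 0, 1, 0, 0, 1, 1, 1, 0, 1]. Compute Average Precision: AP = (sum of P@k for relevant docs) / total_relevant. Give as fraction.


Computing P@k for each relevant position:
Position 1: not relevant
Position 2: not relevant
Position 3: not relevant
Position 4: relevant, P@4 = 1/4 = 1/4
Position 5: not relevant
Position 6: relevant, P@6 = 2/6 = 1/3
Position 7: not relevant
Position 8: not relevant
Position 9: relevant, P@9 = 3/9 = 1/3
Position 10: relevant, P@10 = 4/10 = 2/5
Position 11: relevant, P@11 = 5/11 = 5/11
Position 12: not relevant
Position 13: relevant, P@13 = 6/13 = 6/13
Sum of P@k = 1/4 + 1/3 + 1/3 + 2/5 + 5/11 + 6/13 = 19157/8580
AP = 19157/8580 / 6 = 19157/51480

19157/51480


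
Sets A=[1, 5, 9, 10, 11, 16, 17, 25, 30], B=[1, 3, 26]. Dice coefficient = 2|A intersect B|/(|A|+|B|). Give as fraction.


A intersect B = [1]
|A intersect B| = 1
|A| = 9, |B| = 3
Dice = 2*1 / (9+3)
= 2 / 12 = 1/6

1/6


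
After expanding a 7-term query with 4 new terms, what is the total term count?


Original terms: 7
Expansion terms: 4
Total = 7 + 4 = 11

11


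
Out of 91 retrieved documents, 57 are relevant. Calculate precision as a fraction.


Precision = relevant_retrieved / total_retrieved
= 57 / 91
= 57 / (57 + 34)
= 57/91

57/91


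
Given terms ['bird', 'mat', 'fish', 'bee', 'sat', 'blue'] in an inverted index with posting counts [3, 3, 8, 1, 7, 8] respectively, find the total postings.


Summing posting list sizes:
'bird': 3 postings
'mat': 3 postings
'fish': 8 postings
'bee': 1 postings
'sat': 7 postings
'blue': 8 postings
Total = 3 + 3 + 8 + 1 + 7 + 8 = 30

30


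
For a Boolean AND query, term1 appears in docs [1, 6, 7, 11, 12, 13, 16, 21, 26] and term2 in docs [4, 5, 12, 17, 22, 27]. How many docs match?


Boolean AND: find intersection of posting lists
term1 docs: [1, 6, 7, 11, 12, 13, 16, 21, 26]
term2 docs: [4, 5, 12, 17, 22, 27]
Intersection: [12]
|intersection| = 1

1


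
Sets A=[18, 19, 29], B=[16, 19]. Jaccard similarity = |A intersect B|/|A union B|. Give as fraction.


A intersect B = [19]
|A intersect B| = 1
A union B = [16, 18, 19, 29]
|A union B| = 4
Jaccard = 1/4 = 1/4

1/4


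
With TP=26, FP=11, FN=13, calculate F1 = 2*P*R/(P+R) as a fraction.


F1 = 2 * P * R / (P + R)
P = TP/(TP+FP) = 26/37 = 26/37
R = TP/(TP+FN) = 26/39 = 2/3
2 * P * R = 2 * 26/37 * 2/3 = 104/111
P + R = 26/37 + 2/3 = 152/111
F1 = 104/111 / 152/111 = 13/19

13/19


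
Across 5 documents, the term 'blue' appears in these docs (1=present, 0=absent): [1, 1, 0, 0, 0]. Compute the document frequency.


Checking each document for 'blue':
Doc 1: present
Doc 2: present
Doc 3: absent
Doc 4: absent
Doc 5: absent
df = sum of presences = 1 + 1 + 0 + 0 + 0 = 2

2


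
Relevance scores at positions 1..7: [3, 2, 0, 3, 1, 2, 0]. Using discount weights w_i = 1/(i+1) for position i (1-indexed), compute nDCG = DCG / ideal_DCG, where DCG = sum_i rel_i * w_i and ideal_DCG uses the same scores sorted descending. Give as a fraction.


Position discount weights w_i = 1/(i+1) for i=1..7:
Weights = [1/2, 1/3, 1/4, 1/5, 1/6, 1/7, 1/8]
Actual relevance: [3, 2, 0, 3, 1, 2, 0]
DCG = 3/2 + 2/3 + 0/4 + 3/5 + 1/6 + 2/7 + 0/8 = 338/105
Ideal relevance (sorted desc): [3, 3, 2, 2, 1, 0, 0]
Ideal DCG = 3/2 + 3/3 + 2/4 + 2/5 + 1/6 + 0/7 + 0/8 = 107/30
nDCG = DCG / ideal_DCG = 338/105 / 107/30 = 676/749

676/749


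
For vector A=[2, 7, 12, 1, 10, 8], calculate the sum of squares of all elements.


|A|^2 = sum of squared components
A[0]^2 = 2^2 = 4
A[1]^2 = 7^2 = 49
A[2]^2 = 12^2 = 144
A[3]^2 = 1^2 = 1
A[4]^2 = 10^2 = 100
A[5]^2 = 8^2 = 64
Sum = 4 + 49 + 144 + 1 + 100 + 64 = 362

362


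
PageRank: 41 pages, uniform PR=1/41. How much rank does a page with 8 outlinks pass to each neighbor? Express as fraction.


Initial PR = 1/41 = 1/41
Outlinks = 8
Contribution per link = PR / outlinks
= 1/41 / 8
= 1/328

1/328


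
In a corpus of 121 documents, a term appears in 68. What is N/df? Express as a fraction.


IDF ratio = N / df
= 121 / 68
= 121/68

121/68


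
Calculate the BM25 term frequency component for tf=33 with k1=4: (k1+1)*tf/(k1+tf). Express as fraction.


BM25 TF component = (k1+1)*tf / (k1+tf)
k1 = 4, tf = 33
Numerator = (4+1)*33 = 165
Denominator = 4 + 33 = 37
= 165/37 = 165/37

165/37


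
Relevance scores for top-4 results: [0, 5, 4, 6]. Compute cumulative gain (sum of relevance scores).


Cumulative Gain = sum of relevance scores
Position 1: rel=0, running sum=0
Position 2: rel=5, running sum=5
Position 3: rel=4, running sum=9
Position 4: rel=6, running sum=15
CG = 15

15


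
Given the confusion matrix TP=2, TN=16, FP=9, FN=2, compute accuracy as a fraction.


Accuracy = (TP + TN) / (TP + TN + FP + FN)
TP + TN = 2 + 16 = 18
Total = 2 + 16 + 9 + 2 = 29
Accuracy = 18 / 29 = 18/29

18/29


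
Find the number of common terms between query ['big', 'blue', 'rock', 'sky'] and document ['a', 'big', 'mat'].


Query terms: ['big', 'blue', 'rock', 'sky']
Document terms: ['a', 'big', 'mat']
Common terms: ['big']
Overlap count = 1

1


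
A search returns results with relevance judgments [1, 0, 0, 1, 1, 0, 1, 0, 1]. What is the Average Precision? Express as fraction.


Computing P@k for each relevant position:
Position 1: relevant, P@1 = 1/1 = 1
Position 2: not relevant
Position 3: not relevant
Position 4: relevant, P@4 = 2/4 = 1/2
Position 5: relevant, P@5 = 3/5 = 3/5
Position 6: not relevant
Position 7: relevant, P@7 = 4/7 = 4/7
Position 8: not relevant
Position 9: relevant, P@9 = 5/9 = 5/9
Sum of P@k = 1 + 1/2 + 3/5 + 4/7 + 5/9 = 2033/630
AP = 2033/630 / 5 = 2033/3150

2033/3150


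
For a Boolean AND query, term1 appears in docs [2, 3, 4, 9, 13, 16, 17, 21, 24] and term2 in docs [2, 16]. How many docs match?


Boolean AND: find intersection of posting lists
term1 docs: [2, 3, 4, 9, 13, 16, 17, 21, 24]
term2 docs: [2, 16]
Intersection: [2, 16]
|intersection| = 2

2


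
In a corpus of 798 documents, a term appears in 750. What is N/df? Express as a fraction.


IDF ratio = N / df
= 798 / 750
= 133/125

133/125


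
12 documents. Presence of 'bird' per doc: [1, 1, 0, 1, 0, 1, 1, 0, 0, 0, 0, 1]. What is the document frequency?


Checking each document for 'bird':
Doc 1: present
Doc 2: present
Doc 3: absent
Doc 4: present
Doc 5: absent
Doc 6: present
Doc 7: present
Doc 8: absent
Doc 9: absent
Doc 10: absent
Doc 11: absent
Doc 12: present
df = sum of presences = 1 + 1 + 0 + 1 + 0 + 1 + 1 + 0 + 0 + 0 + 0 + 1 = 6

6


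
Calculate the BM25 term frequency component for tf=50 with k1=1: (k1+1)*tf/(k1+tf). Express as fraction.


BM25 TF component = (k1+1)*tf / (k1+tf)
k1 = 1, tf = 50
Numerator = (1+1)*50 = 100
Denominator = 1 + 50 = 51
= 100/51 = 100/51

100/51


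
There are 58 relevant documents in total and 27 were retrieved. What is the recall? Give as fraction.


Recall = retrieved_relevant / total_relevant
= 27 / 58
= 27 / (27 + 31)
= 27/58

27/58


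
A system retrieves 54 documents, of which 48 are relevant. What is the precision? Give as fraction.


Precision = relevant_retrieved / total_retrieved
= 48 / 54
= 48 / (48 + 6)
= 8/9

8/9


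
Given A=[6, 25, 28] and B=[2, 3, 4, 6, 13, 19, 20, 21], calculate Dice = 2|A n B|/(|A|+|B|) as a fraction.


A intersect B = [6]
|A intersect B| = 1
|A| = 3, |B| = 8
Dice = 2*1 / (3+8)
= 2 / 11 = 2/11

2/11


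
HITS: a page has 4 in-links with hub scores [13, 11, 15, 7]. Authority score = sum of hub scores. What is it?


Authority = sum of hub scores of in-linkers
In-link 1: hub score = 13
In-link 2: hub score = 11
In-link 3: hub score = 15
In-link 4: hub score = 7
Authority = 13 + 11 + 15 + 7 = 46

46


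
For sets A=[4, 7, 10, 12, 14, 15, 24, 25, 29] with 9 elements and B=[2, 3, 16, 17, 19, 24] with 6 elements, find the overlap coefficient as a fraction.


A intersect B = [24]
|A intersect B| = 1
min(|A|, |B|) = min(9, 6) = 6
Overlap = 1 / 6 = 1/6

1/6


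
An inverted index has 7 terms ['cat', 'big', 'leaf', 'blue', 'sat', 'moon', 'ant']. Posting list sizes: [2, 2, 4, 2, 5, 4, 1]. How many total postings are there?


Summing posting list sizes:
'cat': 2 postings
'big': 2 postings
'leaf': 4 postings
'blue': 2 postings
'sat': 5 postings
'moon': 4 postings
'ant': 1 postings
Total = 2 + 2 + 4 + 2 + 5 + 4 + 1 = 20

20


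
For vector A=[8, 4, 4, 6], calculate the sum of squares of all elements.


|A|^2 = sum of squared components
A[0]^2 = 8^2 = 64
A[1]^2 = 4^2 = 16
A[2]^2 = 4^2 = 16
A[3]^2 = 6^2 = 36
Sum = 64 + 16 + 16 + 36 = 132

132


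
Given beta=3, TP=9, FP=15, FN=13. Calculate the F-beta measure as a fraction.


P = TP/(TP+FP) = 9/24 = 3/8
R = TP/(TP+FN) = 9/22 = 9/22
beta^2 = 3^2 = 9
(1 + beta^2) = 10
Numerator = (1+beta^2)*P*R = 135/88
Denominator = beta^2*P + R = 27/8 + 9/22 = 333/88
F_beta = 15/37

15/37


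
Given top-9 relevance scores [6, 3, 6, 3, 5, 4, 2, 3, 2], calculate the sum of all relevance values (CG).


Cumulative Gain = sum of relevance scores
Position 1: rel=6, running sum=6
Position 2: rel=3, running sum=9
Position 3: rel=6, running sum=15
Position 4: rel=3, running sum=18
Position 5: rel=5, running sum=23
Position 6: rel=4, running sum=27
Position 7: rel=2, running sum=29
Position 8: rel=3, running sum=32
Position 9: rel=2, running sum=34
CG = 34

34


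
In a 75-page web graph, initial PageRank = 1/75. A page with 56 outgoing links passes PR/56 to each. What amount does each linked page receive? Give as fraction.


Initial PR = 1/75 = 1/75
Outlinks = 56
Contribution per link = PR / outlinks
= 1/75 / 56
= 1/4200

1/4200


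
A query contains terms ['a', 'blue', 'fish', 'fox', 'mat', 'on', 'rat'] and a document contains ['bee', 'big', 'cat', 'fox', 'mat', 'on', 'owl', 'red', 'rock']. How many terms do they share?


Query terms: ['a', 'blue', 'fish', 'fox', 'mat', 'on', 'rat']
Document terms: ['bee', 'big', 'cat', 'fox', 'mat', 'on', 'owl', 'red', 'rock']
Common terms: ['fox', 'mat', 'on']
Overlap count = 3

3


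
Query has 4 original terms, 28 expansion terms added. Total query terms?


Original terms: 4
Expansion terms: 28
Total = 4 + 28 = 32

32


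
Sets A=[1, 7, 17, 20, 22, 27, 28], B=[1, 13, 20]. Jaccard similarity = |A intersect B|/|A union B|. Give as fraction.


A intersect B = [1, 20]
|A intersect B| = 2
A union B = [1, 7, 13, 17, 20, 22, 27, 28]
|A union B| = 8
Jaccard = 2/8 = 1/4

1/4


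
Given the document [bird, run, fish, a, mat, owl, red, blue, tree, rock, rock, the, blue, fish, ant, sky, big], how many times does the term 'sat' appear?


Document has 17 words
Scanning for 'sat':
Term not found in document
Count = 0

0


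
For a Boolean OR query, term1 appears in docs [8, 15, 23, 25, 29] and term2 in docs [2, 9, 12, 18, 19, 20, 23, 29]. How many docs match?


Boolean OR: find union of posting lists
term1 docs: [8, 15, 23, 25, 29]
term2 docs: [2, 9, 12, 18, 19, 20, 23, 29]
Union: [2, 8, 9, 12, 15, 18, 19, 20, 23, 25, 29]
|union| = 11

11


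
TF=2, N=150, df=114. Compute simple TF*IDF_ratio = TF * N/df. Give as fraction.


TF * (N/df)
= 2 * (150/114)
= 2 * 25/19
= 50/19

50/19


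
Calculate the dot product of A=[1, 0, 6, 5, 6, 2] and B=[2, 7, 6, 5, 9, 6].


Dot product = sum of element-wise products
A[0]*B[0] = 1*2 = 2
A[1]*B[1] = 0*7 = 0
A[2]*B[2] = 6*6 = 36
A[3]*B[3] = 5*5 = 25
A[4]*B[4] = 6*9 = 54
A[5]*B[5] = 2*6 = 12
Sum = 2 + 0 + 36 + 25 + 54 + 12 = 129

129


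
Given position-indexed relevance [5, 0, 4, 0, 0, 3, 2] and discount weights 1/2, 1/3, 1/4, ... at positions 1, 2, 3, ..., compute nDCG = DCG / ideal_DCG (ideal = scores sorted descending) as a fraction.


Position discount weights w_i = 1/(i+1) for i=1..7:
Weights = [1/2, 1/3, 1/4, 1/5, 1/6, 1/7, 1/8]
Actual relevance: [5, 0, 4, 0, 0, 3, 2]
DCG = 5/2 + 0/3 + 4/4 + 0/5 + 0/6 + 3/7 + 2/8 = 117/28
Ideal relevance (sorted desc): [5, 4, 3, 2, 0, 0, 0]
Ideal DCG = 5/2 + 4/3 + 3/4 + 2/5 + 0/6 + 0/7 + 0/8 = 299/60
nDCG = DCG / ideal_DCG = 117/28 / 299/60 = 135/161

135/161


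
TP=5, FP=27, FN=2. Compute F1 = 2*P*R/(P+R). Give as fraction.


F1 = 2 * P * R / (P + R)
P = TP/(TP+FP) = 5/32 = 5/32
R = TP/(TP+FN) = 5/7 = 5/7
2 * P * R = 2 * 5/32 * 5/7 = 25/112
P + R = 5/32 + 5/7 = 195/224
F1 = 25/112 / 195/224 = 10/39

10/39


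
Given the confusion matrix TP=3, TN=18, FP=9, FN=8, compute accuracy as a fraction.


Accuracy = (TP + TN) / (TP + TN + FP + FN)
TP + TN = 3 + 18 = 21
Total = 3 + 18 + 9 + 8 = 38
Accuracy = 21 / 38 = 21/38

21/38


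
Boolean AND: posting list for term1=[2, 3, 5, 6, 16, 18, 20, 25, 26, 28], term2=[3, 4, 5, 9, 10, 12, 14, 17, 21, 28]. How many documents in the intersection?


Boolean AND: find intersection of posting lists
term1 docs: [2, 3, 5, 6, 16, 18, 20, 25, 26, 28]
term2 docs: [3, 4, 5, 9, 10, 12, 14, 17, 21, 28]
Intersection: [3, 5, 28]
|intersection| = 3

3


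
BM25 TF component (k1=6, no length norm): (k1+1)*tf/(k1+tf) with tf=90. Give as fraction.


BM25 TF component = (k1+1)*tf / (k1+tf)
k1 = 6, tf = 90
Numerator = (6+1)*90 = 630
Denominator = 6 + 90 = 96
= 630/96 = 105/16

105/16


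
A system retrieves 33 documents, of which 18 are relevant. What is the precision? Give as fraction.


Precision = relevant_retrieved / total_retrieved
= 18 / 33
= 18 / (18 + 15)
= 6/11

6/11


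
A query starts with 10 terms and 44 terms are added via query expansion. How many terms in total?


Original terms: 10
Expansion terms: 44
Total = 10 + 44 = 54

54


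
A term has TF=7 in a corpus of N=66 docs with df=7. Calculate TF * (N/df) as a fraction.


TF * (N/df)
= 7 * (66/7)
= 7 * 66/7
= 66

66


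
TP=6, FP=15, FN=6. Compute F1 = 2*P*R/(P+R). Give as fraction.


F1 = 2 * P * R / (P + R)
P = TP/(TP+FP) = 6/21 = 2/7
R = TP/(TP+FN) = 6/12 = 1/2
2 * P * R = 2 * 2/7 * 1/2 = 2/7
P + R = 2/7 + 1/2 = 11/14
F1 = 2/7 / 11/14 = 4/11

4/11


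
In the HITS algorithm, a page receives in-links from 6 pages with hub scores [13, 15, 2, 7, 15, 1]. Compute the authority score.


Authority = sum of hub scores of in-linkers
In-link 1: hub score = 13
In-link 2: hub score = 15
In-link 3: hub score = 2
In-link 4: hub score = 7
In-link 5: hub score = 15
In-link 6: hub score = 1
Authority = 13 + 15 + 2 + 7 + 15 + 1 = 53

53


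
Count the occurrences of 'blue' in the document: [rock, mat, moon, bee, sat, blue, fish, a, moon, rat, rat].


Document has 11 words
Scanning for 'blue':
Found at positions: [5]
Count = 1

1


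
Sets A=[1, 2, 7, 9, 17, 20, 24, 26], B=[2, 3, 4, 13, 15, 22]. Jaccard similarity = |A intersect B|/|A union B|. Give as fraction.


A intersect B = [2]
|A intersect B| = 1
A union B = [1, 2, 3, 4, 7, 9, 13, 15, 17, 20, 22, 24, 26]
|A union B| = 13
Jaccard = 1/13 = 1/13

1/13


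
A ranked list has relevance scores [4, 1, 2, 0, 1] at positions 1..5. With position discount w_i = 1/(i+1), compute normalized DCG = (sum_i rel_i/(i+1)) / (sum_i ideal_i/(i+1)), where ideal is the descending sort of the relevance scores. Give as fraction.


Position discount weights w_i = 1/(i+1) for i=1..5:
Weights = [1/2, 1/3, 1/4, 1/5, 1/6]
Actual relevance: [4, 1, 2, 0, 1]
DCG = 4/2 + 1/3 + 2/4 + 0/5 + 1/6 = 3
Ideal relevance (sorted desc): [4, 2, 1, 1, 0]
Ideal DCG = 4/2 + 2/3 + 1/4 + 1/5 + 0/6 = 187/60
nDCG = DCG / ideal_DCG = 3 / 187/60 = 180/187

180/187


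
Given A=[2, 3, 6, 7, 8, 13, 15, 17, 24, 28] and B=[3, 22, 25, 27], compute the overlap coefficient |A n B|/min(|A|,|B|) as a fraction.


A intersect B = [3]
|A intersect B| = 1
min(|A|, |B|) = min(10, 4) = 4
Overlap = 1 / 4 = 1/4

1/4


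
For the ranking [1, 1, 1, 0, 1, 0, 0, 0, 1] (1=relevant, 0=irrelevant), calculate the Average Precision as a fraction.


Computing P@k for each relevant position:
Position 1: relevant, P@1 = 1/1 = 1
Position 2: relevant, P@2 = 2/2 = 1
Position 3: relevant, P@3 = 3/3 = 1
Position 4: not relevant
Position 5: relevant, P@5 = 4/5 = 4/5
Position 6: not relevant
Position 7: not relevant
Position 8: not relevant
Position 9: relevant, P@9 = 5/9 = 5/9
Sum of P@k = 1 + 1 + 1 + 4/5 + 5/9 = 196/45
AP = 196/45 / 5 = 196/225

196/225


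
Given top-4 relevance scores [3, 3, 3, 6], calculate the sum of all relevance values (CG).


Cumulative Gain = sum of relevance scores
Position 1: rel=3, running sum=3
Position 2: rel=3, running sum=6
Position 3: rel=3, running sum=9
Position 4: rel=6, running sum=15
CG = 15

15
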